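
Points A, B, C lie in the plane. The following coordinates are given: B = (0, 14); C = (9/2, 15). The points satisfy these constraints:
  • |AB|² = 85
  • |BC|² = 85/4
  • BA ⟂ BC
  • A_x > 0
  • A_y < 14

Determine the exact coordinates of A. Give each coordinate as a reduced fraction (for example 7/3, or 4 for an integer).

A = (2, 5)

1. A_x = 2  [[BA ⟂ BC ⇒ 9/2x+1y-14=0] ∩ [|A−(0, 14)|²=85]]
2. A_y = 5  [[BA ⟂ BC ⇒ 9/2x+1y-14=0] ∩ [|A−(0, 14)|²=85]]
   so A = (2, 5)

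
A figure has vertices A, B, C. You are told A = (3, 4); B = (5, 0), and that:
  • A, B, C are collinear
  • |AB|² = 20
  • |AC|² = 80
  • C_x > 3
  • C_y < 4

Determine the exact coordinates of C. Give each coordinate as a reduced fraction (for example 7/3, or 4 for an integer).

C = (7, -4)

1. C_x = 7  [[A, B, C are collinear ⇒ 4x+2y-20=0] ∩ [|C−(3, 4)|²=80]]
2. C_y = -4  [[A, B, C are collinear ⇒ 4x+2y-20=0] ∩ [|C−(3, 4)|²=80]]
   so C = (7, -4)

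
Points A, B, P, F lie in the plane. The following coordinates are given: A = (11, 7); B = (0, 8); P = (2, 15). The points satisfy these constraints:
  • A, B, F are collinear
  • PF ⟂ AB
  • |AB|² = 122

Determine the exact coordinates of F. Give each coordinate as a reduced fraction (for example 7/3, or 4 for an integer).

1. F_x = 165/122  [[A, B, F are collinear ⇒ -1x-11y+88=0] ∩ [PF ⟂ AB ⇒ -11x+1y+7=0]]
2. F_y = 961/122  [[A, B, F are collinear ⇒ -1x-11y+88=0] ∩ [PF ⟂ AB ⇒ -11x+1y+7=0]]
   so F = (165/122, 961/122)

F = (165/122, 961/122)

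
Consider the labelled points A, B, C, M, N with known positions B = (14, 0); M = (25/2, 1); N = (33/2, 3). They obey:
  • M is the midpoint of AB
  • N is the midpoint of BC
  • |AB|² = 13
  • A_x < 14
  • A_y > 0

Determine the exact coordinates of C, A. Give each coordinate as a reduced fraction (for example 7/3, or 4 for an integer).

C = (19, 6)
A = (11, 2)

1. A_x = 11  [A = 2·M−B = 2·(25/2, 1)−(14, 0)]
2. A_y = 2  [A = 2·M−B = 2·(25/2, 1)−(14, 0)]
   so A = (11, 2)
3. C_x = 19  [C = 2·N−B = 2·(33/2, 3)−(14, 0)]
4. C_y = 6  [C = 2·N−B = 2·(33/2, 3)−(14, 0)]
   so C = (19, 6)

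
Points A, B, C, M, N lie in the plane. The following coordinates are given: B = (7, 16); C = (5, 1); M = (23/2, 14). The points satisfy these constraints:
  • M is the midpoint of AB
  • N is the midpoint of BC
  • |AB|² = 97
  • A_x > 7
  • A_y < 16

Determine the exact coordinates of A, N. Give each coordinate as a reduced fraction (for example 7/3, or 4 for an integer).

1. A_x = 16  [A = 2·M−B = 2·(23/2, 14)−(7, 16)]
2. A_y = 12  [A = 2·M−B = 2·(23/2, 14)−(7, 16)]
   so A = (16, 12)
3. N_x = 6  [2·N = B+C = (7, 16)+(5, 1)]
4. N_y = 17/2  [2·N = B+C = (7, 16)+(5, 1)]
   so N = (6, 17/2)

A = (16, 12)
N = (6, 17/2)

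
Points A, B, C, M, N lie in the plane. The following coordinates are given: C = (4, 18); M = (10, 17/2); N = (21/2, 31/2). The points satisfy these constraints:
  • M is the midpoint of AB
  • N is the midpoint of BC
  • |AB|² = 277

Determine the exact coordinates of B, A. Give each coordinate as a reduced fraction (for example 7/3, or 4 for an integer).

1. B_x = 17  [B = 2·N−C = 2·(21/2, 31/2)−(4, 18)]
2. B_y = 13  [B = 2·N−C = 2·(21/2, 31/2)−(4, 18)]
   so B = (17, 13)
3. A_x = 3  [A = 2·M−B = 2·(10, 17/2)−(17, 13)]
4. A_y = 4  [A = 2·M−B = 2·(10, 17/2)−(17, 13)]
   so A = (3, 4)

B = (17, 13)
A = (3, 4)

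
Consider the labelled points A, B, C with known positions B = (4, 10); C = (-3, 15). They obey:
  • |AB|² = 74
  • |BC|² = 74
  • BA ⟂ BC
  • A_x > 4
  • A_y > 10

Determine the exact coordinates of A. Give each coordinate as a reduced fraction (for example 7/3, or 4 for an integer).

1. A_x = 9  [[BA ⟂ BC ⇒ -7x+5y-22=0] ∩ [|A−(4, 10)|²=74]]
2. A_y = 17  [[BA ⟂ BC ⇒ -7x+5y-22=0] ∩ [|A−(4, 10)|²=74]]
   so A = (9, 17)

A = (9, 17)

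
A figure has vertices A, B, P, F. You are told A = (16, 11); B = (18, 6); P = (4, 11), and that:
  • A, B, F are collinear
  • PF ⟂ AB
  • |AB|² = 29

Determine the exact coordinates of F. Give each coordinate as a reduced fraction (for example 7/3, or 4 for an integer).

F = (416/29, 439/29)

1. F_x = 416/29  [[A, B, F are collinear ⇒ 5x+2y-102=0] ∩ [PF ⟂ AB ⇒ 2x-5y+47=0]]
2. F_y = 439/29  [[A, B, F are collinear ⇒ 5x+2y-102=0] ∩ [PF ⟂ AB ⇒ 2x-5y+47=0]]
   so F = (416/29, 439/29)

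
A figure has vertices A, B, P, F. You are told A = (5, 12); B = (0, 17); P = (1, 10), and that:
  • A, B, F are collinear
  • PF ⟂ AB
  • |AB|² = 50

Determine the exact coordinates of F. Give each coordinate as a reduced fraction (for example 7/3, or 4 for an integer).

1. F_x = 4  [[A, B, F are collinear ⇒ -5x-5y+85=0] ∩ [PF ⟂ AB ⇒ -5x+5y-45=0]]
2. F_y = 13  [[A, B, F are collinear ⇒ -5x-5y+85=0] ∩ [PF ⟂ AB ⇒ -5x+5y-45=0]]
   so F = (4, 13)

F = (4, 13)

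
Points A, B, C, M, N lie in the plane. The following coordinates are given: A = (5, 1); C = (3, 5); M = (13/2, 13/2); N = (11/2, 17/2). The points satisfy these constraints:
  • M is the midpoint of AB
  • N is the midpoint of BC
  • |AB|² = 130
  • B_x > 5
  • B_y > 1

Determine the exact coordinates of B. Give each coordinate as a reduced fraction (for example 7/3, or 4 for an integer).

B = (8, 12)

1. B_x = 8  [B = 2·M−A = 2·(13/2, 13/2)−(5, 1)]
2. B_y = 12  [B = 2·M−A = 2·(13/2, 13/2)−(5, 1)]
   so B = (8, 12)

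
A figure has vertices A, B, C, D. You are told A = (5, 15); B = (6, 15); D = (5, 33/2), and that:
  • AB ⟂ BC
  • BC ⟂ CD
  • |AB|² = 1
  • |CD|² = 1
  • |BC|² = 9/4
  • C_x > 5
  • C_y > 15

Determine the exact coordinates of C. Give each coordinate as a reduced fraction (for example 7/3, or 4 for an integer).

C = (6, 33/2)

1. C_x = 6  [[AB ⟂ BC ⇒ 1x-6=0] ∩ [|C−(5, 33/2)|²=1]]
2. C_y = 33/2  [[AB ⟂ BC ⇒ 1x-6=0] ∩ [|C−(5, 33/2)|²=1]]
   so C = (6, 33/2)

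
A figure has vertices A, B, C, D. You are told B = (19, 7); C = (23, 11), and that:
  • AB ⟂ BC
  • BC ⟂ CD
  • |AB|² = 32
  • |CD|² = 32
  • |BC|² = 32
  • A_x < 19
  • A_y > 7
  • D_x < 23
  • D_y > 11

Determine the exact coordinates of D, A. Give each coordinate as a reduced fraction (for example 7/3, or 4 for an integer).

1. D_x = 19  [[BC ⟂ CD ⇒ 4x+4y-136=0] ∩ [|D−(23, 11)|²=32]]
2. D_y = 15  [[BC ⟂ CD ⇒ 4x+4y-136=0] ∩ [|D−(23, 11)|²=32]]
   so D = (19, 15)
3. A_x = 15  [[AB ⟂ BC ⇒ -4x-4y+104=0] ∩ [|A−(19, 7)|²=32]]
4. A_y = 11  [[AB ⟂ BC ⇒ -4x-4y+104=0] ∩ [|A−(19, 7)|²=32]]
   so A = (15, 11)

D = (19, 15)
A = (15, 11)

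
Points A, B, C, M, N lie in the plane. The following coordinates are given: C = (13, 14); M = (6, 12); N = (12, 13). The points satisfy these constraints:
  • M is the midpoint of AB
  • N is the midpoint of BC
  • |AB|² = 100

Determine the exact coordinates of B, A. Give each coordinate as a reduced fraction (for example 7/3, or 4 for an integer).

1. B_x = 11  [B = 2·N−C = 2·(12, 13)−(13, 14)]
2. B_y = 12  [B = 2·N−C = 2·(12, 13)−(13, 14)]
   so B = (11, 12)
3. A_x = 1  [A = 2·M−B = 2·(6, 12)−(11, 12)]
4. A_y = 12  [A = 2·M−B = 2·(6, 12)−(11, 12)]
   so A = (1, 12)

B = (11, 12)
A = (1, 12)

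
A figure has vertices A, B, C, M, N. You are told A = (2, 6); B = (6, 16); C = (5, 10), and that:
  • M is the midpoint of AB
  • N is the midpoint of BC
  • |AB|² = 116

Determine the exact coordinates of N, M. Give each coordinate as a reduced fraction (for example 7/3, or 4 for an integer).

N = (11/2, 13)
M = (4, 11)

1. M_x = 4  [2·M = A+B = (2, 6)+(6, 16)]
2. M_y = 11  [2·M = A+B = (2, 6)+(6, 16)]
   so M = (4, 11)
3. N_x = 11/2  [2·N = B+C = (6, 16)+(5, 10)]
4. N_y = 13  [2·N = B+C = (6, 16)+(5, 10)]
   so N = (11/2, 13)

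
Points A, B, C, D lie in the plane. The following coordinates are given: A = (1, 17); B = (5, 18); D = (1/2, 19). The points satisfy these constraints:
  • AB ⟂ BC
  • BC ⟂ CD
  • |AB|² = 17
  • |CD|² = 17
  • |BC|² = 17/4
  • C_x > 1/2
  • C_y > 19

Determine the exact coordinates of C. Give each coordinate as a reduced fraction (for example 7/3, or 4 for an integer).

1. C_x = 9/2  [[AB ⟂ BC ⇒ 4x+1y-38=0] ∩ [|C−(1/2, 19)|²=17]]
2. C_y = 20  [[AB ⟂ BC ⇒ 4x+1y-38=0] ∩ [|C−(1/2, 19)|²=17]]
   so C = (9/2, 20)

C = (9/2, 20)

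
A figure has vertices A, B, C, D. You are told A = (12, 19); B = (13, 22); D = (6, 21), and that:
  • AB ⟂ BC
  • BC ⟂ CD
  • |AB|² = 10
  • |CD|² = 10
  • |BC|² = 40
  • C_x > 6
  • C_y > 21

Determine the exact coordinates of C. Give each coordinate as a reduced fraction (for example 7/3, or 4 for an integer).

C = (7, 24)

1. C_x = 7  [[AB ⟂ BC ⇒ 1x+3y-79=0] ∩ [|C−(6, 21)|²=10]]
2. C_y = 24  [[AB ⟂ BC ⇒ 1x+3y-79=0] ∩ [|C−(6, 21)|²=10]]
   so C = (7, 24)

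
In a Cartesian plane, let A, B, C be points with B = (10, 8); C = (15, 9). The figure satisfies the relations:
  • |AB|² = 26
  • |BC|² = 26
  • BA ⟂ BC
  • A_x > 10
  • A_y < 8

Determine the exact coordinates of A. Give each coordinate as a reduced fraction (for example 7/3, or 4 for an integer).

A = (11, 3)

1. A_x = 11  [[BA ⟂ BC ⇒ 5x+1y-58=0] ∩ [|A−(10, 8)|²=26]]
2. A_y = 3  [[BA ⟂ BC ⇒ 5x+1y-58=0] ∩ [|A−(10, 8)|²=26]]
   so A = (11, 3)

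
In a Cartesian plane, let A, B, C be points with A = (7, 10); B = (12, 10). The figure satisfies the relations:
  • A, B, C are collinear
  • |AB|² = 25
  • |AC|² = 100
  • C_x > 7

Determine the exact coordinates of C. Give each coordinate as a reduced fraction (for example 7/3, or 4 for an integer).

C = (17, 10)

1. C_x = 17  [[A, B, C are collinear ⇒ 5y-50=0] ∩ [|C−(7, 10)|²=100]]
2. C_y = 10  [[A, B, C are collinear ⇒ 5y-50=0] ∩ [|C−(7, 10)|²=100]]
   so C = (17, 10)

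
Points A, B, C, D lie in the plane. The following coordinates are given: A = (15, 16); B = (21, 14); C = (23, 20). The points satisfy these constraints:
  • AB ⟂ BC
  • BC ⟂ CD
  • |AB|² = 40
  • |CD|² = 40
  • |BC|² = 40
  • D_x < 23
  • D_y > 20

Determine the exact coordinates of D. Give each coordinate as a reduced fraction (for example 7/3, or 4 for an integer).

D = (17, 22)

1. D_x = 17  [[BC ⟂ CD ⇒ 2x+6y-166=0] ∩ [|D−(23, 20)|²=40]]
2. D_y = 22  [[BC ⟂ CD ⇒ 2x+6y-166=0] ∩ [|D−(23, 20)|²=40]]
   so D = (17, 22)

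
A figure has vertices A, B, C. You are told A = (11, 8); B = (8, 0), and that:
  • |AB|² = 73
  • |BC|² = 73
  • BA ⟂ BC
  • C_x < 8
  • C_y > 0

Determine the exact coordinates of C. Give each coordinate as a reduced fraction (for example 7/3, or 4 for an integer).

C = (0, 3)

1. C_x = 0  [[BA ⟂ BC ⇒ 3x+8y-24=0] ∩ [|C−(8, 0)|²=73]]
2. C_y = 3  [[BA ⟂ BC ⇒ 3x+8y-24=0] ∩ [|C−(8, 0)|²=73]]
   so C = (0, 3)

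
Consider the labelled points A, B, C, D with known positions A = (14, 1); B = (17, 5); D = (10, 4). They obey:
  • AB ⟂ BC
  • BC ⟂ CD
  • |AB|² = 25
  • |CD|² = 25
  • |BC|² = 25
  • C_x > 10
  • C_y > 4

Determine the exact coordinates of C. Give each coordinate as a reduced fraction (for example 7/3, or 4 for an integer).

C = (13, 8)

1. C_x = 13  [[AB ⟂ BC ⇒ 3x+4y-71=0] ∩ [|C−(10, 4)|²=25]]
2. C_y = 8  [[AB ⟂ BC ⇒ 3x+4y-71=0] ∩ [|C−(10, 4)|²=25]]
   so C = (13, 8)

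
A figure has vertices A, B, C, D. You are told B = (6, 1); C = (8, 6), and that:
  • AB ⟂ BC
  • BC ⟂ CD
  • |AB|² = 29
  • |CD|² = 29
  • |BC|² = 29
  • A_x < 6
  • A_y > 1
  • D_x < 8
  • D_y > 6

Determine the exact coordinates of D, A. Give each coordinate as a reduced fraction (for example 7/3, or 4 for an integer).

D = (3, 8)
A = (1, 3)

1. D_x = 3  [[BC ⟂ CD ⇒ 2x+5y-46=0] ∩ [|D−(8, 6)|²=29]]
2. D_y = 8  [[BC ⟂ CD ⇒ 2x+5y-46=0] ∩ [|D−(8, 6)|²=29]]
   so D = (3, 8)
3. A_x = 1  [[AB ⟂ BC ⇒ -2x-5y+17=0] ∩ [|A−(6, 1)|²=29]]
4. A_y = 3  [[AB ⟂ BC ⇒ -2x-5y+17=0] ∩ [|A−(6, 1)|²=29]]
   so A = (1, 3)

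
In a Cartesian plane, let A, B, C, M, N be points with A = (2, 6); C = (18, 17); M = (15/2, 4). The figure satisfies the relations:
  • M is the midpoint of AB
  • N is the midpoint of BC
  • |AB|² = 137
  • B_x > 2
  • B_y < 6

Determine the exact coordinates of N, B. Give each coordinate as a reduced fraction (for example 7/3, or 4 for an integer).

1. B_x = 13  [B = 2·M−A = 2·(15/2, 4)−(2, 6)]
2. B_y = 2  [B = 2·M−A = 2·(15/2, 4)−(2, 6)]
   so B = (13, 2)
3. N_x = 31/2  [2·N = B+C = (13, 2)+(18, 17)]
4. N_y = 19/2  [2·N = B+C = (13, 2)+(18, 17)]
   so N = (31/2, 19/2)

N = (31/2, 19/2)
B = (13, 2)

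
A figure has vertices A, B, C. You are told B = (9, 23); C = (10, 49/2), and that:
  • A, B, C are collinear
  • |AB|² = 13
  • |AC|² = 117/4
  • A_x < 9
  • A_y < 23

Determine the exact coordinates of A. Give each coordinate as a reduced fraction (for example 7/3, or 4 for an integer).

A = (7, 20)

1. A_x = 7  [[A, B, C are collinear ⇒ -3/2x+1y-19/2=0] ∩ [|A−(9, 23)|²=13]]
2. A_y = 20  [[A, B, C are collinear ⇒ -3/2x+1y-19/2=0] ∩ [|A−(9, 23)|²=13]]
   so A = (7, 20)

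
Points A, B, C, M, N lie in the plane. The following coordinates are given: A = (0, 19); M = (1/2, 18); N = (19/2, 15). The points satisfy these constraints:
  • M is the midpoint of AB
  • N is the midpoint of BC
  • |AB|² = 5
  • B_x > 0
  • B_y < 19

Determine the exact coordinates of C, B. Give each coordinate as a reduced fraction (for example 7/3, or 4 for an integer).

C = (18, 13)
B = (1, 17)

1. B_x = 1  [B = 2·M−A = 2·(1/2, 18)−(0, 19)]
2. B_y = 17  [B = 2·M−A = 2·(1/2, 18)−(0, 19)]
   so B = (1, 17)
3. C_x = 18  [C = 2·N−B = 2·(19/2, 15)−(1, 17)]
4. C_y = 13  [C = 2·N−B = 2·(19/2, 15)−(1, 17)]
   so C = (18, 13)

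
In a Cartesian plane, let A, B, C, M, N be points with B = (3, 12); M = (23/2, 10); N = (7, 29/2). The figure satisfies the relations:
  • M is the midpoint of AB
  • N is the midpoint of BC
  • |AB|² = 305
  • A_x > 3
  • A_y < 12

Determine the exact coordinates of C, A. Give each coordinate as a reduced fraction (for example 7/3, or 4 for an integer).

C = (11, 17)
A = (20, 8)

1. A_x = 20  [A = 2·M−B = 2·(23/2, 10)−(3, 12)]
2. A_y = 8  [A = 2·M−B = 2·(23/2, 10)−(3, 12)]
   so A = (20, 8)
3. C_x = 11  [C = 2·N−B = 2·(7, 29/2)−(3, 12)]
4. C_y = 17  [C = 2·N−B = 2·(7, 29/2)−(3, 12)]
   so C = (11, 17)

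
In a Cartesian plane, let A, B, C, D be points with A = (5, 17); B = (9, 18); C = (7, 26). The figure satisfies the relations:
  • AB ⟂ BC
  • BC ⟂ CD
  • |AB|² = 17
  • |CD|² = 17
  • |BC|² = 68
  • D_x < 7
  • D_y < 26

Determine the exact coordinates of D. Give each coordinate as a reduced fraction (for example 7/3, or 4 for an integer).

D = (3, 25)

1. D_x = 3  [[BC ⟂ CD ⇒ -2x+8y-194=0] ∩ [|D−(7, 26)|²=17]]
2. D_y = 25  [[BC ⟂ CD ⇒ -2x+8y-194=0] ∩ [|D−(7, 26)|²=17]]
   so D = (3, 25)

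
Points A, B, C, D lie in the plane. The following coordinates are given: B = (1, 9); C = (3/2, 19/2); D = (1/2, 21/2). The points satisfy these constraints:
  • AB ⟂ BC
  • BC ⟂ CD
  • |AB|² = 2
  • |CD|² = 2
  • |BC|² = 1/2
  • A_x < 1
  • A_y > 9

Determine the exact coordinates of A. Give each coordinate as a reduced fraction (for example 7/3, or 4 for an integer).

1. A_x = 0  [[AB ⟂ BC ⇒ -1/2x-1/2y+5=0] ∩ [|A−(1, 9)|²=2]]
2. A_y = 10  [[AB ⟂ BC ⇒ -1/2x-1/2y+5=0] ∩ [|A−(1, 9)|²=2]]
   so A = (0, 10)

A = (0, 10)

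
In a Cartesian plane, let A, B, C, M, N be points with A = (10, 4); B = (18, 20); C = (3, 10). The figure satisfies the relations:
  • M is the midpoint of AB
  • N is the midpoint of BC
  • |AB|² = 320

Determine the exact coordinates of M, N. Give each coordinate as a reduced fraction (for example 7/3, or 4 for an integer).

1. M_x = 14  [2·M = A+B = (10, 4)+(18, 20)]
2. M_y = 12  [2·M = A+B = (10, 4)+(18, 20)]
   so M = (14, 12)
3. N_x = 21/2  [2·N = B+C = (18, 20)+(3, 10)]
4. N_y = 15  [2·N = B+C = (18, 20)+(3, 10)]
   so N = (21/2, 15)

M = (14, 12)
N = (21/2, 15)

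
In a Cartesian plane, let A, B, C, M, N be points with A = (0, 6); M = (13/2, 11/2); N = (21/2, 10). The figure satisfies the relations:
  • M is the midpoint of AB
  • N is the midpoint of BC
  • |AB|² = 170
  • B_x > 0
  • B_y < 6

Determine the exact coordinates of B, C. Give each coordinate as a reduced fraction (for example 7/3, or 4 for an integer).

1. B_x = 13  [B = 2·M−A = 2·(13/2, 11/2)−(0, 6)]
2. B_y = 5  [B = 2·M−A = 2·(13/2, 11/2)−(0, 6)]
   so B = (13, 5)
3. C_x = 8  [C = 2·N−B = 2·(21/2, 10)−(13, 5)]
4. C_y = 15  [C = 2·N−B = 2·(21/2, 10)−(13, 5)]
   so C = (8, 15)

B = (13, 5)
C = (8, 15)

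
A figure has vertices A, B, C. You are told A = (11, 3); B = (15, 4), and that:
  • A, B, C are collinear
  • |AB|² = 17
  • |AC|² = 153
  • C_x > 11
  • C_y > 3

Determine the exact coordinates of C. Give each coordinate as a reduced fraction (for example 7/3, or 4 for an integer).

1. C_x = 23  [[A, B, C are collinear ⇒ -1x+4y-1=0] ∩ [|C−(11, 3)|²=153]]
2. C_y = 6  [[A, B, C are collinear ⇒ -1x+4y-1=0] ∩ [|C−(11, 3)|²=153]]
   so C = (23, 6)

C = (23, 6)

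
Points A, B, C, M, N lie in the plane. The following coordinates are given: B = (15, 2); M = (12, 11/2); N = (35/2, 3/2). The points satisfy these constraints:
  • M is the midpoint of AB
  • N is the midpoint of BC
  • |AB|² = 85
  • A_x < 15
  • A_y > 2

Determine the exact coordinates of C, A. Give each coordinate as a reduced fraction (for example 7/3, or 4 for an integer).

C = (20, 1)
A = (9, 9)

1. A_x = 9  [A = 2·M−B = 2·(12, 11/2)−(15, 2)]
2. A_y = 9  [A = 2·M−B = 2·(12, 11/2)−(15, 2)]
   so A = (9, 9)
3. C_x = 20  [C = 2·N−B = 2·(35/2, 3/2)−(15, 2)]
4. C_y = 1  [C = 2·N−B = 2·(35/2, 3/2)−(15, 2)]
   so C = (20, 1)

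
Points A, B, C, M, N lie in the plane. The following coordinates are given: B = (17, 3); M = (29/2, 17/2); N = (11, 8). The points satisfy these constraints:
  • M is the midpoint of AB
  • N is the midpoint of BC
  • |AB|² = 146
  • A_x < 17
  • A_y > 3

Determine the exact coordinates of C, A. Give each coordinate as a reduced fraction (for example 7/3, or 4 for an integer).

C = (5, 13)
A = (12, 14)

1. A_x = 12  [A = 2·M−B = 2·(29/2, 17/2)−(17, 3)]
2. A_y = 14  [A = 2·M−B = 2·(29/2, 17/2)−(17, 3)]
   so A = (12, 14)
3. C_x = 5  [C = 2·N−B = 2·(11, 8)−(17, 3)]
4. C_y = 13  [C = 2·N−B = 2·(11, 8)−(17, 3)]
   so C = (5, 13)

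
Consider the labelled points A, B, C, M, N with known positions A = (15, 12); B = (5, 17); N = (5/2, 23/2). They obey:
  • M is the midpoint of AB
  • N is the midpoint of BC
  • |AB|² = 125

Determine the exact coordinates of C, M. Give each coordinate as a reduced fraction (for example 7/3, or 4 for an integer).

1. M_x = 10  [2·M = A+B = (15, 12)+(5, 17)]
2. M_y = 29/2  [2·M = A+B = (15, 12)+(5, 17)]
   so M = (10, 29/2)
3. C_x = 0  [C = 2·N−B = 2·(5/2, 23/2)−(5, 17)]
4. C_y = 6  [C = 2·N−B = 2·(5/2, 23/2)−(5, 17)]
   so C = (0, 6)

C = (0, 6)
M = (10, 29/2)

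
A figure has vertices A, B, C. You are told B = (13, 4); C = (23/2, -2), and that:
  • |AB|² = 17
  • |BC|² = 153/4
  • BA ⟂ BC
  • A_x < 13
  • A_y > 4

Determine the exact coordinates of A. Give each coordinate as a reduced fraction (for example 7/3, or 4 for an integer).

A = (9, 5)

1. A_x = 9  [[BA ⟂ BC ⇒ -3/2x-6y+87/2=0] ∩ [|A−(13, 4)|²=17]]
2. A_y = 5  [[BA ⟂ BC ⇒ -3/2x-6y+87/2=0] ∩ [|A−(13, 4)|²=17]]
   so A = (9, 5)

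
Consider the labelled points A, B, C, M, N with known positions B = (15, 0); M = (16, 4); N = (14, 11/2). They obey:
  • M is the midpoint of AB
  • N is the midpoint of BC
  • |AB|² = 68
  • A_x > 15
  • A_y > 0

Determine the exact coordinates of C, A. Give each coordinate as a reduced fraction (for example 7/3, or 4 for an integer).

1. A_x = 17  [A = 2·M−B = 2·(16, 4)−(15, 0)]
2. A_y = 8  [A = 2·M−B = 2·(16, 4)−(15, 0)]
   so A = (17, 8)
3. C_x = 13  [C = 2·N−B = 2·(14, 11/2)−(15, 0)]
4. C_y = 11  [C = 2·N−B = 2·(14, 11/2)−(15, 0)]
   so C = (13, 11)

C = (13, 11)
A = (17, 8)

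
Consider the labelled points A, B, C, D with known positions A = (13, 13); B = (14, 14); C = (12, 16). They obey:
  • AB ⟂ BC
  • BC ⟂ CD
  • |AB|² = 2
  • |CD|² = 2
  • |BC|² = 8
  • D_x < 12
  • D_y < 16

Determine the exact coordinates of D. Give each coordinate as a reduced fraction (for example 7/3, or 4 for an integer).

D = (11, 15)

1. D_x = 11  [[BC ⟂ CD ⇒ -2x+2y-8=0] ∩ [|D−(12, 16)|²=2]]
2. D_y = 15  [[BC ⟂ CD ⇒ -2x+2y-8=0] ∩ [|D−(12, 16)|²=2]]
   so D = (11, 15)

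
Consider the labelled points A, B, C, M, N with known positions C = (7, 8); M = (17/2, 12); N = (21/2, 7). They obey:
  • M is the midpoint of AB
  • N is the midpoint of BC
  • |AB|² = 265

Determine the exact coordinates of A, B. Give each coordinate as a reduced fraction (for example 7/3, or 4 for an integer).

1. B_x = 14  [B = 2·N−C = 2·(21/2, 7)−(7, 8)]
2. B_y = 6  [B = 2·N−C = 2·(21/2, 7)−(7, 8)]
   so B = (14, 6)
3. A_x = 3  [A = 2·M−B = 2·(17/2, 12)−(14, 6)]
4. A_y = 18  [A = 2·M−B = 2·(17/2, 12)−(14, 6)]
   so A = (3, 18)

A = (3, 18)
B = (14, 6)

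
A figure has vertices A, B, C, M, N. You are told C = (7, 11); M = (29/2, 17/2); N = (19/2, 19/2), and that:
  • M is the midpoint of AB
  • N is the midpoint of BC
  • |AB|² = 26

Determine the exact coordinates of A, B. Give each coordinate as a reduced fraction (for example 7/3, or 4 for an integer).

A = (17, 9)
B = (12, 8)

1. B_x = 12  [B = 2·N−C = 2·(19/2, 19/2)−(7, 11)]
2. B_y = 8  [B = 2·N−C = 2·(19/2, 19/2)−(7, 11)]
   so B = (12, 8)
3. A_x = 17  [A = 2·M−B = 2·(29/2, 17/2)−(12, 8)]
4. A_y = 9  [A = 2·M−B = 2·(29/2, 17/2)−(12, 8)]
   so A = (17, 9)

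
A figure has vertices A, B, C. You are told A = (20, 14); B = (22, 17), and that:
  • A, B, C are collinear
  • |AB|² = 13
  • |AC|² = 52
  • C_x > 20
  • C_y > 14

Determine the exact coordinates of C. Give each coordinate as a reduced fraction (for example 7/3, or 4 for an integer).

1. C_x = 24  [[A, B, C are collinear ⇒ -3x+2y+32=0] ∩ [|C−(20, 14)|²=52]]
2. C_y = 20  [[A, B, C are collinear ⇒ -3x+2y+32=0] ∩ [|C−(20, 14)|²=52]]
   so C = (24, 20)

C = (24, 20)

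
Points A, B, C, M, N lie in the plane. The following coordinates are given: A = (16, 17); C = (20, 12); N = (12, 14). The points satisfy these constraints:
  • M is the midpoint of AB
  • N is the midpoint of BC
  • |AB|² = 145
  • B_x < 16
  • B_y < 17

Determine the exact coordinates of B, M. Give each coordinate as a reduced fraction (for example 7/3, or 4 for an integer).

1. B_x = 4  [B = 2·N−C = 2·(12, 14)−(20, 12)]
2. B_y = 16  [B = 2·N−C = 2·(12, 14)−(20, 12)]
   so B = (4, 16)
3. M_x = 10  [2·M = A+B = (16, 17)+(4, 16)]
4. M_y = 33/2  [2·M = A+B = (16, 17)+(4, 16)]
   so M = (10, 33/2)

B = (4, 16)
M = (10, 33/2)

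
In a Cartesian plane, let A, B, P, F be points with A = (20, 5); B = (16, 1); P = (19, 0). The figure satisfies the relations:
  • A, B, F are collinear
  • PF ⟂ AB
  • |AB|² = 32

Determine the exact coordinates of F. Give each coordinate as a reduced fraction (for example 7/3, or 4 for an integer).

F = (17, 2)

1. F_x = 17  [[A, B, F are collinear ⇒ 4x-4y-60=0] ∩ [PF ⟂ AB ⇒ -4x-4y+76=0]]
2. F_y = 2  [[A, B, F are collinear ⇒ 4x-4y-60=0] ∩ [PF ⟂ AB ⇒ -4x-4y+76=0]]
   so F = (17, 2)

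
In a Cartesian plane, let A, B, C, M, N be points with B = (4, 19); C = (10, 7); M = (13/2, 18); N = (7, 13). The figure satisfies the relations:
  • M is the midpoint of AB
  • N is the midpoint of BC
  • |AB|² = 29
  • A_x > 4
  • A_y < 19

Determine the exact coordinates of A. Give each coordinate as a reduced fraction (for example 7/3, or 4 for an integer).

A = (9, 17)

1. A_x = 9  [A = 2·M−B = 2·(13/2, 18)−(4, 19)]
2. A_y = 17  [A = 2·M−B = 2·(13/2, 18)−(4, 19)]
   so A = (9, 17)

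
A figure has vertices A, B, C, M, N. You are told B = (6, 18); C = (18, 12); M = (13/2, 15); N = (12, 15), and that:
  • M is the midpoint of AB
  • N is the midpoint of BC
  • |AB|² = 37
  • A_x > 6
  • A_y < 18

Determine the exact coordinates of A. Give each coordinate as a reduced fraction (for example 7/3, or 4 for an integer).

A = (7, 12)

1. A_x = 7  [A = 2·M−B = 2·(13/2, 15)−(6, 18)]
2. A_y = 12  [A = 2·M−B = 2·(13/2, 15)−(6, 18)]
   so A = (7, 12)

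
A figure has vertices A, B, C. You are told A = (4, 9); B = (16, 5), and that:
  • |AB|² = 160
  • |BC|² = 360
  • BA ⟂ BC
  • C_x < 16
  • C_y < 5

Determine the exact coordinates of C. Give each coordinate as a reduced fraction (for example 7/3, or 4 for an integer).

C = (10, -13)

1. C_x = 10  [[BA ⟂ BC ⇒ -12x+4y+172=0] ∩ [|C−(16, 5)|²=360]]
2. C_y = -13  [[BA ⟂ BC ⇒ -12x+4y+172=0] ∩ [|C−(16, 5)|²=360]]
   so C = (10, -13)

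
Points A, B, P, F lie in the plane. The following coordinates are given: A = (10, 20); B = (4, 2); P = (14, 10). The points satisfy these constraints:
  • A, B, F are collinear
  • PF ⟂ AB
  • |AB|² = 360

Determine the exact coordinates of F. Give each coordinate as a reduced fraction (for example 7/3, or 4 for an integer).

1. F_x = 37/5  [[A, B, F are collinear ⇒ 18x-6y-60=0] ∩ [PF ⟂ AB ⇒ -6x-18y+264=0]]
2. F_y = 61/5  [[A, B, F are collinear ⇒ 18x-6y-60=0] ∩ [PF ⟂ AB ⇒ -6x-18y+264=0]]
   so F = (37/5, 61/5)

F = (37/5, 61/5)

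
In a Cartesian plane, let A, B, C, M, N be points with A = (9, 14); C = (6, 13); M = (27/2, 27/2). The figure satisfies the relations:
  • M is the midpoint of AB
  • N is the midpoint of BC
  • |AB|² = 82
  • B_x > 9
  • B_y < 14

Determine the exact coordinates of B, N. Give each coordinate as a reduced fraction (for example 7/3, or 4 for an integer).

1. B_x = 18  [B = 2·M−A = 2·(27/2, 27/2)−(9, 14)]
2. B_y = 13  [B = 2·M−A = 2·(27/2, 27/2)−(9, 14)]
   so B = (18, 13)
3. N_x = 12  [2·N = B+C = (18, 13)+(6, 13)]
4. N_y = 13  [2·N = B+C = (18, 13)+(6, 13)]
   so N = (12, 13)

B = (18, 13)
N = (12, 13)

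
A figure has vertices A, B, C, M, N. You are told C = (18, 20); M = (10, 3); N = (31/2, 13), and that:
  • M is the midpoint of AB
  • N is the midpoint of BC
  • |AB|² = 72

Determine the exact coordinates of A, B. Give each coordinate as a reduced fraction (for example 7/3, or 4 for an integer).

1. B_x = 13  [B = 2·N−C = 2·(31/2, 13)−(18, 20)]
2. B_y = 6  [B = 2·N−C = 2·(31/2, 13)−(18, 20)]
   so B = (13, 6)
3. A_x = 7  [A = 2·M−B = 2·(10, 3)−(13, 6)]
4. A_y = 0  [A = 2·M−B = 2·(10, 3)−(13, 6)]
   so A = (7, 0)

A = (7, 0)
B = (13, 6)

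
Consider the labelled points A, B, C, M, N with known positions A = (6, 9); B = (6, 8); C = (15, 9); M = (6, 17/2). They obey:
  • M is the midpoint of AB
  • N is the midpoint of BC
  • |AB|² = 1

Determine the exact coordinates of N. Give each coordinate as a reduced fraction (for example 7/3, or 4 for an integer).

N = (21/2, 17/2)

1. N_x = 21/2  [2·N = B+C = (6, 8)+(15, 9)]
2. N_y = 17/2  [2·N = B+C = (6, 8)+(15, 9)]
   so N = (21/2, 17/2)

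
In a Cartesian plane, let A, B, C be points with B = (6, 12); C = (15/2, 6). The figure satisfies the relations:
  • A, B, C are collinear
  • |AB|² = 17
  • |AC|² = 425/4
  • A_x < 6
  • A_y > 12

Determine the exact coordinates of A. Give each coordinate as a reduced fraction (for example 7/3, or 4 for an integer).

A = (5, 16)

1. A_x = 5  [[A, B, C are collinear ⇒ 6x+3/2y-54=0] ∩ [|A−(6, 12)|²=17]]
2. A_y = 16  [[A, B, C are collinear ⇒ 6x+3/2y-54=0] ∩ [|A−(6, 12)|²=17]]
   so A = (5, 16)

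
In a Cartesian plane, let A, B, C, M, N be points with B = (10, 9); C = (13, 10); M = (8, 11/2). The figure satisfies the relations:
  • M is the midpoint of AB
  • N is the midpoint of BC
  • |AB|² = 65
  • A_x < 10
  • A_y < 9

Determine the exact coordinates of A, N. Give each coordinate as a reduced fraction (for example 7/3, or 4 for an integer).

1. A_x = 6  [A = 2·M−B = 2·(8, 11/2)−(10, 9)]
2. A_y = 2  [A = 2·M−B = 2·(8, 11/2)−(10, 9)]
   so A = (6, 2)
3. N_x = 23/2  [2·N = B+C = (10, 9)+(13, 10)]
4. N_y = 19/2  [2·N = B+C = (10, 9)+(13, 10)]
   so N = (23/2, 19/2)

A = (6, 2)
N = (23/2, 19/2)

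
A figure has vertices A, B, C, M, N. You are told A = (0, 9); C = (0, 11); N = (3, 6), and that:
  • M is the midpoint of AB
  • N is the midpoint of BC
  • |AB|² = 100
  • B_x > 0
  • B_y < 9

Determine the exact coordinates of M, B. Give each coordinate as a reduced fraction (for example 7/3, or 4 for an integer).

1. B_x = 6  [B = 2·N−C = 2·(3, 6)−(0, 11)]
2. B_y = 1  [B = 2·N−C = 2·(3, 6)−(0, 11)]
   so B = (6, 1)
3. M_x = 3  [2·M = A+B = (0, 9)+(6, 1)]
4. M_y = 5  [2·M = A+B = (0, 9)+(6, 1)]
   so M = (3, 5)

M = (3, 5)
B = (6, 1)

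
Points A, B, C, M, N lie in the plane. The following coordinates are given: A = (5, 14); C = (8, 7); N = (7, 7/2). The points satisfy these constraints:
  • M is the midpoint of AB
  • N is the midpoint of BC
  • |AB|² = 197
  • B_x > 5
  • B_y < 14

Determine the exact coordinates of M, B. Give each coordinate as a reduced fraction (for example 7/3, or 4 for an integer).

1. B_x = 6  [B = 2·N−C = 2·(7, 7/2)−(8, 7)]
2. B_y = 0  [B = 2·N−C = 2·(7, 7/2)−(8, 7)]
   so B = (6, 0)
3. M_x = 11/2  [2·M = A+B = (5, 14)+(6, 0)]
4. M_y = 7  [2·M = A+B = (5, 14)+(6, 0)]
   so M = (11/2, 7)

M = (11/2, 7)
B = (6, 0)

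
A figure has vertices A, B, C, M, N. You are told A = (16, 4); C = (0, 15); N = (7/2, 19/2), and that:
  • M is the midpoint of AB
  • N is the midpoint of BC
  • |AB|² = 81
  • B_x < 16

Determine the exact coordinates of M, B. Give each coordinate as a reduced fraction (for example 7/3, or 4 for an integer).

1. B_x = 7  [B = 2·N−C = 2·(7/2, 19/2)−(0, 15)]
2. B_y = 4  [B = 2·N−C = 2·(7/2, 19/2)−(0, 15)]
   so B = (7, 4)
3. M_x = 23/2  [2·M = A+B = (16, 4)+(7, 4)]
4. M_y = 4  [2·M = A+B = (16, 4)+(7, 4)]
   so M = (23/2, 4)

M = (23/2, 4)
B = (7, 4)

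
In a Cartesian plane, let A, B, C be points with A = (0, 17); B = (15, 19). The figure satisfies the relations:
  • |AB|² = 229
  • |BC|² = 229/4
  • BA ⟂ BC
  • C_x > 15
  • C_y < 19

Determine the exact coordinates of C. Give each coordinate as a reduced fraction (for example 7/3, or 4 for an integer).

C = (16, 23/2)

1. C_x = 16  [[BA ⟂ BC ⇒ -15x-2y+263=0] ∩ [|C−(15, 19)|²=229/4]]
2. C_y = 23/2  [[BA ⟂ BC ⇒ -15x-2y+263=0] ∩ [|C−(15, 19)|²=229/4]]
   so C = (16, 23/2)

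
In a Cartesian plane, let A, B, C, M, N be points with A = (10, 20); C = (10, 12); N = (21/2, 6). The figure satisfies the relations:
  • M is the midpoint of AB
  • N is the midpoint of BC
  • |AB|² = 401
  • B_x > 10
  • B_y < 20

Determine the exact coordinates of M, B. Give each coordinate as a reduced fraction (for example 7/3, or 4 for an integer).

M = (21/2, 10)
B = (11, 0)

1. B_x = 11  [B = 2·N−C = 2·(21/2, 6)−(10, 12)]
2. B_y = 0  [B = 2·N−C = 2·(21/2, 6)−(10, 12)]
   so B = (11, 0)
3. M_x = 21/2  [2·M = A+B = (10, 20)+(11, 0)]
4. M_y = 10  [2·M = A+B = (10, 20)+(11, 0)]
   so M = (21/2, 10)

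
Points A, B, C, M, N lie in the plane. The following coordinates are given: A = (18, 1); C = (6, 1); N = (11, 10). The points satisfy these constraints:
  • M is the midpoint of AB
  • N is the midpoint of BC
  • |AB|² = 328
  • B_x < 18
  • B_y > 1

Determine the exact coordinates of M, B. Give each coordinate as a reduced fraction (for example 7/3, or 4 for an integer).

M = (17, 10)
B = (16, 19)

1. B_x = 16  [B = 2·N−C = 2·(11, 10)−(6, 1)]
2. B_y = 19  [B = 2·N−C = 2·(11, 10)−(6, 1)]
   so B = (16, 19)
3. M_x = 17  [2·M = A+B = (18, 1)+(16, 19)]
4. M_y = 10  [2·M = A+B = (18, 1)+(16, 19)]
   so M = (17, 10)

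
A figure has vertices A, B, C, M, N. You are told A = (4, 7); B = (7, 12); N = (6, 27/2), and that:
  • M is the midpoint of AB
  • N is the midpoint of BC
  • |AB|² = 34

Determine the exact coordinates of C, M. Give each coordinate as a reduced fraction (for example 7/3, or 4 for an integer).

C = (5, 15)
M = (11/2, 19/2)

1. M_x = 11/2  [2·M = A+B = (4, 7)+(7, 12)]
2. M_y = 19/2  [2·M = A+B = (4, 7)+(7, 12)]
   so M = (11/2, 19/2)
3. C_x = 5  [C = 2·N−B = 2·(6, 27/2)−(7, 12)]
4. C_y = 15  [C = 2·N−B = 2·(6, 27/2)−(7, 12)]
   so C = (5, 15)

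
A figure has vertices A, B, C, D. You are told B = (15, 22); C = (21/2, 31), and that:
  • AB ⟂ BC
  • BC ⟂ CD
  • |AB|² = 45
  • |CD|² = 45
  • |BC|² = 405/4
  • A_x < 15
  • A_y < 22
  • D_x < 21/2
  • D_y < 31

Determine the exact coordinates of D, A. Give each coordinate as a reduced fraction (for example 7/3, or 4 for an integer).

D = (9/2, 28)
A = (9, 19)

1. D_x = 9/2  [[BC ⟂ CD ⇒ -9/2x+9y-927/4=0] ∩ [|D−(21/2, 31)|²=45]]
2. D_y = 28  [[BC ⟂ CD ⇒ -9/2x+9y-927/4=0] ∩ [|D−(21/2, 31)|²=45]]
   so D = (9/2, 28)
3. A_x = 9  [[AB ⟂ BC ⇒ 9/2x-9y+261/2=0] ∩ [|A−(15, 22)|²=45]]
4. A_y = 19  [[AB ⟂ BC ⇒ 9/2x-9y+261/2=0] ∩ [|A−(15, 22)|²=45]]
   so A = (9, 19)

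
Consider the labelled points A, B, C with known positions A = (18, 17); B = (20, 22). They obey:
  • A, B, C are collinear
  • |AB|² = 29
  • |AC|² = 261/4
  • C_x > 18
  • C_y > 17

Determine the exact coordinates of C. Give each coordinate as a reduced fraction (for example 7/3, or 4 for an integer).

1. C_x = 21  [[A, B, C are collinear ⇒ -5x+2y+56=0] ∩ [|C−(18, 17)|²=261/4]]
2. C_y = 49/2  [[A, B, C are collinear ⇒ -5x+2y+56=0] ∩ [|C−(18, 17)|²=261/4]]
   so C = (21, 49/2)

C = (21, 49/2)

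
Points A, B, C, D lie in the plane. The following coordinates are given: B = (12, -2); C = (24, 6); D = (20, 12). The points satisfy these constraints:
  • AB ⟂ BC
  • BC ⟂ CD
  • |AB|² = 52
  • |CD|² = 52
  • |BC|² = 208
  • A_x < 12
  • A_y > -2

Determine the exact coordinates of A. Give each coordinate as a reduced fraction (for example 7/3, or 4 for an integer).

A = (8, 4)

1. A_x = 8  [[AB ⟂ BC ⇒ -12x-8y+128=0] ∩ [|A−(12, -2)|²=52]]
2. A_y = 4  [[AB ⟂ BC ⇒ -12x-8y+128=0] ∩ [|A−(12, -2)|²=52]]
   so A = (8, 4)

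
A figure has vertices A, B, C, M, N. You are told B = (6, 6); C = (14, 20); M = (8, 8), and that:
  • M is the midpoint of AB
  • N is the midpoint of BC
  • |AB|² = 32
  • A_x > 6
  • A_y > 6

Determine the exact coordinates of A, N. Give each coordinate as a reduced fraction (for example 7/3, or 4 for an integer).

A = (10, 10)
N = (10, 13)

1. A_x = 10  [A = 2·M−B = 2·(8, 8)−(6, 6)]
2. A_y = 10  [A = 2·M−B = 2·(8, 8)−(6, 6)]
   so A = (10, 10)
3. N_x = 10  [2·N = B+C = (6, 6)+(14, 20)]
4. N_y = 13  [2·N = B+C = (6, 6)+(14, 20)]
   so N = (10, 13)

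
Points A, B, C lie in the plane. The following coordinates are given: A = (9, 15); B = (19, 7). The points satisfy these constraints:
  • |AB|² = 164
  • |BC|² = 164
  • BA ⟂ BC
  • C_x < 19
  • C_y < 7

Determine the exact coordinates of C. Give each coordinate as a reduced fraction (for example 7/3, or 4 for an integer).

1. C_x = 11  [[BA ⟂ BC ⇒ -10x+8y+134=0] ∩ [|C−(19, 7)|²=164]]
2. C_y = -3  [[BA ⟂ BC ⇒ -10x+8y+134=0] ∩ [|C−(19, 7)|²=164]]
   so C = (11, -3)

C = (11, -3)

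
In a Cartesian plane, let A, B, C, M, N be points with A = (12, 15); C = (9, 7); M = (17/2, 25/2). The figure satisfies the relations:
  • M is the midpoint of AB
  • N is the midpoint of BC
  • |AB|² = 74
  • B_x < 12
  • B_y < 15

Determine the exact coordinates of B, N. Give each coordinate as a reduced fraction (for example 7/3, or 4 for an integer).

B = (5, 10)
N = (7, 17/2)

1. B_x = 5  [B = 2·M−A = 2·(17/2, 25/2)−(12, 15)]
2. B_y = 10  [B = 2·M−A = 2·(17/2, 25/2)−(12, 15)]
   so B = (5, 10)
3. N_x = 7  [2·N = B+C = (5, 10)+(9, 7)]
4. N_y = 17/2  [2·N = B+C = (5, 10)+(9, 7)]
   so N = (7, 17/2)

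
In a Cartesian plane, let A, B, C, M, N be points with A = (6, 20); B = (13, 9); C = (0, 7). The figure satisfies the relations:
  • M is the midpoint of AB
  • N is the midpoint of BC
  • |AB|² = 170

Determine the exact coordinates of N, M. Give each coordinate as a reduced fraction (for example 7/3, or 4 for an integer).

1. M_x = 19/2  [2·M = A+B = (6, 20)+(13, 9)]
2. M_y = 29/2  [2·M = A+B = (6, 20)+(13, 9)]
   so M = (19/2, 29/2)
3. N_x = 13/2  [2·N = B+C = (13, 9)+(0, 7)]
4. N_y = 8  [2·N = B+C = (13, 9)+(0, 7)]
   so N = (13/2, 8)

N = (13/2, 8)
M = (19/2, 29/2)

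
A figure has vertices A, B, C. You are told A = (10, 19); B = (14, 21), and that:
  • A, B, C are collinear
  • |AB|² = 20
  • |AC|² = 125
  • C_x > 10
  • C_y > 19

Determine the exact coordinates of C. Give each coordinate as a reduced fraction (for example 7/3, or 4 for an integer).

C = (20, 24)

1. C_x = 20  [[A, B, C are collinear ⇒ -2x+4y-56=0] ∩ [|C−(10, 19)|²=125]]
2. C_y = 24  [[A, B, C are collinear ⇒ -2x+4y-56=0] ∩ [|C−(10, 19)|²=125]]
   so C = (20, 24)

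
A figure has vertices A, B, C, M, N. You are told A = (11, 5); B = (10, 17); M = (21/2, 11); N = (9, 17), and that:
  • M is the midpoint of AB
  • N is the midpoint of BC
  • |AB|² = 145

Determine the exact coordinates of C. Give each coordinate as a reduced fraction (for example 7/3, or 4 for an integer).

1. C_x = 8  [C = 2·N−B = 2·(9, 17)−(10, 17)]
2. C_y = 17  [C = 2·N−B = 2·(9, 17)−(10, 17)]
   so C = (8, 17)

C = (8, 17)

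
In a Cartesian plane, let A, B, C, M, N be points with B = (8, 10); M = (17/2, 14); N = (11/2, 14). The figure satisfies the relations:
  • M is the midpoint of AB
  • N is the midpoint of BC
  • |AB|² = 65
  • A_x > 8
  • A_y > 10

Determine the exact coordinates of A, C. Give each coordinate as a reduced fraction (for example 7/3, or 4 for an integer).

A = (9, 18)
C = (3, 18)

1. A_x = 9  [A = 2·M−B = 2·(17/2, 14)−(8, 10)]
2. A_y = 18  [A = 2·M−B = 2·(17/2, 14)−(8, 10)]
   so A = (9, 18)
3. C_x = 3  [C = 2·N−B = 2·(11/2, 14)−(8, 10)]
4. C_y = 18  [C = 2·N−B = 2·(11/2, 14)−(8, 10)]
   so C = (3, 18)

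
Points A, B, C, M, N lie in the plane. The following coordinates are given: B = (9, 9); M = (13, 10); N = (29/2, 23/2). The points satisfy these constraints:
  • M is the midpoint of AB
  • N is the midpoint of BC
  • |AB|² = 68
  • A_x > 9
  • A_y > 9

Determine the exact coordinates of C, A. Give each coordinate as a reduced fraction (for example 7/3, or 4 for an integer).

1. A_x = 17  [A = 2·M−B = 2·(13, 10)−(9, 9)]
2. A_y = 11  [A = 2·M−B = 2·(13, 10)−(9, 9)]
   so A = (17, 11)
3. C_x = 20  [C = 2·N−B = 2·(29/2, 23/2)−(9, 9)]
4. C_y = 14  [C = 2·N−B = 2·(29/2, 23/2)−(9, 9)]
   so C = (20, 14)

C = (20, 14)
A = (17, 11)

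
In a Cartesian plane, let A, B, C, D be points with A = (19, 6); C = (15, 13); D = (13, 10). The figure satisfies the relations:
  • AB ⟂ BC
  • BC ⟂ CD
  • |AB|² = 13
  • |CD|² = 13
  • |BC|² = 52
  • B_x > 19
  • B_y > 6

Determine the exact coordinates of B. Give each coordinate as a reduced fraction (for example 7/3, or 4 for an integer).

1. B_x = 21  [[BC ⟂ CD ⇒ 2x+3y-69=0] ∩ [|B−(19, 6)|²=13]]
2. B_y = 9  [[BC ⟂ CD ⇒ 2x+3y-69=0] ∩ [|B−(19, 6)|²=13]]
   so B = (21, 9)

B = (21, 9)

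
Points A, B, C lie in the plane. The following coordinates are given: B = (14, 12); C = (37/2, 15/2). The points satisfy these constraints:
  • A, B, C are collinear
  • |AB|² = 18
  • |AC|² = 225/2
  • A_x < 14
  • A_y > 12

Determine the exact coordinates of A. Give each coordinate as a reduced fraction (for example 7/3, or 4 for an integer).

1. A_x = 11  [[A, B, C are collinear ⇒ 9/2x+9/2y-117=0] ∩ [|A−(14, 12)|²=18]]
2. A_y = 15  [[A, B, C are collinear ⇒ 9/2x+9/2y-117=0] ∩ [|A−(14, 12)|²=18]]
   so A = (11, 15)

A = (11, 15)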